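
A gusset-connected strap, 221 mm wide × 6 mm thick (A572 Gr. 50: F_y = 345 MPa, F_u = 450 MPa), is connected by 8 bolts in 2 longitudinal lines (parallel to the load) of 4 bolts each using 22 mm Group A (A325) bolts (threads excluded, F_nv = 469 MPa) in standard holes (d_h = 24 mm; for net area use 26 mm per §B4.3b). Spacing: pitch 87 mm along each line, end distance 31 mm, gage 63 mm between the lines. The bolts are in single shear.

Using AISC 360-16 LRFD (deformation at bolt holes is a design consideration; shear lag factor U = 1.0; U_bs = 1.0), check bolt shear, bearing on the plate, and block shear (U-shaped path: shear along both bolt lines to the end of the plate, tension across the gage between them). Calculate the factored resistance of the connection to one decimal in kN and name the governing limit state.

563.4 kN (block shear governs)

Bolt shear: A_b = π(22)²/4 = 380.13 mm². φR_n = 0.75 × 469 × 380.13 × 8 × 1 = 1069.7 kN.
Bearing (6 mm plate, F_u = 450 MPa): end bolts L_c = 31 − 24/2 = 19, R_n = min(1.2×19×6×450, 2.4×22×6×450) = 61.56 kN/bolt; interior L_c = 87 − 24 = 63, R_n = 142.56 kN/bolt. φR_n = 0.75 × (2×61.56 + 6×142.56) = 733.9 kN.
Block shear: shear path 2×[31+3×87] = 2×292 mm, A_gv = 3504, A_nv = 2×(292 − 3.5×26)×6 = 2412 mm²; tension across gage: (63 − 1×26)×6 = 222 mm². R_n = min(0.6×450×2412, 0.6×345×3504) + 1.0×450×222 = min(651.24, 725.33) + 99.9 = 751.14 kN. φR_n = 0.75 × 751.14 = 563.4 kN.
Governing: min(1069.7, 733.9, 563.4) = 563.4 kN → block shear.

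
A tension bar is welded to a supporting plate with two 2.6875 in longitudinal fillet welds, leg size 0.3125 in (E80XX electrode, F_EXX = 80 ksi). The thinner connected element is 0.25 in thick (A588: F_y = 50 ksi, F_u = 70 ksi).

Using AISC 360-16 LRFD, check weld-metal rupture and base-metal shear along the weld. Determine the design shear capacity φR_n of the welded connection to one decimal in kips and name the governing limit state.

40.3 kips (base-metal shear governs)

Weld metal: throat = 0.707×0.3125 = 0.22094 in, L = 2×2.6875 = 5.375 in. φR_n = 0.75 × 0.6 × 80 × 0.22094 × 5.375 = 42.8 kips.
Base metal shear (0.25 in plate): yield φR_n = 1.0×0.6×50×0.25×5.375 = 40.3 kips; rupture φR_n = 0.75×0.6×70×0.25×5.375 = 42.3 kips; take 40.3 kips (yield).
Governing: min(42.8, 40.3) = 40.3 kips → base-metal shear.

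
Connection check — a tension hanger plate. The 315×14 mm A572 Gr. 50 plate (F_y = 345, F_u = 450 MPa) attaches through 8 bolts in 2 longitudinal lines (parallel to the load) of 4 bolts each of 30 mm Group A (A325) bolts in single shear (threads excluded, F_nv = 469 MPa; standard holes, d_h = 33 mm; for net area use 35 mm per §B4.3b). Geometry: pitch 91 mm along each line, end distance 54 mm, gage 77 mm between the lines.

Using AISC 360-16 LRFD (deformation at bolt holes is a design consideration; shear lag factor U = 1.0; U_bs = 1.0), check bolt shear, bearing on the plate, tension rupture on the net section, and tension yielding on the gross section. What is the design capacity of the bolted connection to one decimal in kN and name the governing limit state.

Bolt shear: A_b = π(30)²/4 = 706.86 mm². φR_n = 0.75 × 469 × 706.86 × 8 × 1 = 1989.1 kN.
Bearing (14 mm plate, F_u = 450 MPa): end bolts L_c = 54 − 33/2 = 37.5, R_n = min(1.2×37.5×14×450, 2.4×30×14×450) = 283.5 kN/bolt; interior L_c = 91 − 33 = 58, R_n = 438.48 kN/bolt. φR_n = 0.75 × (2×283.5 + 6×438.48) = 2398.4 kN.
Tension rupture (net): A_n = (315 − 2×35)×14 = 3430 mm² (U = 1.0, A_e = A_n). φR_n = 0.75 × 450 × 3430 = 1157.6 kN.
Tension yield (gross): A_g = 315×14 = 4410 mm². φR_n = 0.90 × 345 × 4410 = 1369.3 kN.
Governing: min(1989.1, 2398.4, 1157.6, 1369.3) = 1157.6 kN → net-section rupture.

1157.6 kN (net-section rupture governs)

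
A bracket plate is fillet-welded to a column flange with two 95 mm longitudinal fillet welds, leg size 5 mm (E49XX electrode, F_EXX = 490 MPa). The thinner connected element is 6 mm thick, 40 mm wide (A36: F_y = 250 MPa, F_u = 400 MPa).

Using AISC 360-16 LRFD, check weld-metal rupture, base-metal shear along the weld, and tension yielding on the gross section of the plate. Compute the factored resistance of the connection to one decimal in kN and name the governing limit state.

54.0 kN (gross-section yield governs)

Weld metal: throat = 0.707×5 = 3.535 mm, L = 2×95 = 190 mm. φR_n = 0.75 × 0.6 × 490 × 3.535 × 190 = 148.1 kN.
Base metal shear (6 mm plate): yield φR_n = 1.0×0.6×250×6×190 = 171.0 kN; rupture φR_n = 0.75×0.6×400×6×190 = 205.2 kN; take 171.0 kN (yield).
Tension yield (gross): A_g = 40×6 = 240 mm². φR_n = 0.90 × 250 × 240 = 54.0 kN.
Governing: min(148.1, 171.0, 54.0) = 54.0 kN → gross-section yield.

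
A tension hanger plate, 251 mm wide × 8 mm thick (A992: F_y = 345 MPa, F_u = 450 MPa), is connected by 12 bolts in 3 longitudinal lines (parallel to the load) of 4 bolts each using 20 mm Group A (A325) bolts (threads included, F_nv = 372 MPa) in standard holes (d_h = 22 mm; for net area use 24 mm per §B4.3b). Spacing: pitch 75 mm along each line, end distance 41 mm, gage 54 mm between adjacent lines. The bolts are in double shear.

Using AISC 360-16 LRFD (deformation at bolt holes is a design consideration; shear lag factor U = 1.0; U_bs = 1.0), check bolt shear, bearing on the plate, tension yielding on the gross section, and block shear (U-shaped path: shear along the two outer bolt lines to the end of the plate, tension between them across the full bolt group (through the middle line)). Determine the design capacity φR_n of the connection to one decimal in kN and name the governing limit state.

Bolt shear: A_b = π(20)²/4 = 314.16 mm². φR_n = 0.75 × 372 × 314.16 × 12 × 2 = 2103.6 kN.
Bearing (8 mm plate, F_u = 450 MPa): end bolts L_c = 41 − 22/2 = 30, R_n = min(1.2×30×8×450, 2.4×20×8×450) = 129.6 kN/bolt; interior L_c = 75 − 22 = 53, R_n = 172.8 kN/bolt. φR_n = 0.75 × (3×129.6 + 9×172.8) = 1458.0 kN.
Tension yield (gross): A_g = 251×8 = 2008 mm². φR_n = 0.90 × 345 × 2008 = 623.5 kN.
Block shear: shear path 2×[41+3×75] = 2×266 mm, A_gv = 4256, A_nv = 2×(266 − 3.5×24)×8 = 2912 mm²; tension across gage: (108 − 2×24)×8 = 480 mm². R_n = min(0.6×450×2912, 0.6×345×4256) + 1.0×450×480 = min(786.24, 880.99) + 216 = 1002.2 kN. φR_n = 0.75 × 1002.2 = 751.7 kN.
Governing: min(2103.6, 1458.0, 623.5, 751.7) = 623.5 kN → gross-section yield.

623.5 kN (gross-section yield governs)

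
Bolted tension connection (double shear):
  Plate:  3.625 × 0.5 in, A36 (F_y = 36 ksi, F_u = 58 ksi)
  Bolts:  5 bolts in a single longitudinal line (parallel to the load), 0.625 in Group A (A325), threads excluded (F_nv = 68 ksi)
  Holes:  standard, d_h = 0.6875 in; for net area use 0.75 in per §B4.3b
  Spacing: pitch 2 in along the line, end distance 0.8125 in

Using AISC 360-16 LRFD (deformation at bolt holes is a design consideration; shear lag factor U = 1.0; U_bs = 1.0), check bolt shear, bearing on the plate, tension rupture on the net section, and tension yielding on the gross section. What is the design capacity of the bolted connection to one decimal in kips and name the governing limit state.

Bolt shear: A_b = π(0.625)²/4 = 0.3068 in². φR_n = 0.75 × 68 × 0.3068 × 5 × 2 = 156.5 kips.
Bearing (0.5 in plate, F_u = 58 ksi): end bolts L_c = 0.8125 − 0.6875/2 = 0.46875, R_n = min(1.2×0.46875×0.5×58, 2.4×0.625×0.5×58) = 16.313 kips/bolt; interior L_c = 2 − 0.6875 = 1.3125, R_n = 43.5 kips/bolt. φR_n = 0.75 × (1×16.313 + 4×43.5) = 142.7 kips.
Tension rupture (net): A_n = (3.625 − 1×0.75)×0.5 = 1.4375 in² (U = 1.0, A_e = A_n). φR_n = 0.75 × 58 × 1.4375 = 62.5 kips.
Tension yield (gross): A_g = 3.625×0.5 = 1.8125 in². φR_n = 0.90 × 36 × 1.8125 = 58.7 kips.
Governing: min(156.5, 142.7, 62.5, 58.7) = 58.7 kips → gross-section yield.

58.7 kips (gross-section yield governs)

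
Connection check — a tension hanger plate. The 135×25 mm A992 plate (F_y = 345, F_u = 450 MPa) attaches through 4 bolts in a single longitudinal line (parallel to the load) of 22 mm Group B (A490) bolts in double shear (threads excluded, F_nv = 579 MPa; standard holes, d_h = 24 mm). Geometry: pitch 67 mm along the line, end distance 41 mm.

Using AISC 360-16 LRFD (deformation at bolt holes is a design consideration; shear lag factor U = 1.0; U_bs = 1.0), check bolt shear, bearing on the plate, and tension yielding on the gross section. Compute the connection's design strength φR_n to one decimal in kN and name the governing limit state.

1047.9 kN (gross-section yield governs)

Bolt shear: A_b = π(22)²/4 = 380.13 mm². φR_n = 0.75 × 579 × 380.13 × 4 × 2 = 1320.6 kN.
Bearing (25 mm plate, F_u = 450 MPa): end bolts L_c = 41 − 24/2 = 29, R_n = min(1.2×29×25×450, 2.4×22×25×450) = 391.5 kN/bolt; interior L_c = 67 − 24 = 43, R_n = 580.5 kN/bolt. φR_n = 0.75 × (1×391.5 + 3×580.5) = 1599.8 kN.
Tension yield (gross): A_g = 135×25 = 3375 mm². φR_n = 0.90 × 345 × 3375 = 1047.9 kN.
Governing: min(1320.6, 1599.8, 1047.9) = 1047.9 kN → gross-section yield.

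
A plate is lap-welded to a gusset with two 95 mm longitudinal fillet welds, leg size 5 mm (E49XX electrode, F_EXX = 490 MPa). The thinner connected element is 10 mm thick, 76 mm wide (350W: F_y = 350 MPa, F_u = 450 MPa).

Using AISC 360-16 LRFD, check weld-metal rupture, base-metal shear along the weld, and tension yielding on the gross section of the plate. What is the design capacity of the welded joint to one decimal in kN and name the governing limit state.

Weld metal: throat = 0.707×5 = 3.535 mm, L = 2×95 = 190 mm. φR_n = 0.75 × 0.6 × 490 × 3.535 × 190 = 148.1 kN.
Base metal shear (10 mm plate): yield φR_n = 1.0×0.6×350×10×190 = 399.0 kN; rupture φR_n = 0.75×0.6×450×10×190 = 384.8 kN; take 384.8 kN (rupture).
Tension yield (gross): A_g = 76×10 = 760 mm². φR_n = 0.90 × 350 × 760 = 239.4 kN.
Governing: min(148.1, 384.8, 239.4) = 148.1 kN → weld metal.

148.1 kN (weld metal governs)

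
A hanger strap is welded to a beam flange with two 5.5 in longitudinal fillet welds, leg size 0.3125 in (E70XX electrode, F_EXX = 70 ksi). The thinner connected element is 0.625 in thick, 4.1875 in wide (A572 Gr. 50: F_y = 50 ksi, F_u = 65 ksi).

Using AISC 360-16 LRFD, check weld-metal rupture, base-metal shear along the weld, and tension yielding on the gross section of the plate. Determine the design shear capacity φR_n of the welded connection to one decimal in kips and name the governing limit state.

Weld metal: throat = 0.707×0.3125 = 0.22094 in, L = 2×5.5 = 11 in. φR_n = 0.75 × 0.6 × 70 × 0.22094 × 11 = 76.6 kips.
Base metal shear (0.625 in plate): yield φR_n = 1.0×0.6×50×0.625×11 = 206.3 kips; rupture φR_n = 0.75×0.6×65×0.625×11 = 201.1 kips; take 201.1 kips (rupture).
Tension yield (gross): A_g = 4.1875×0.625 = 2.6172 in². φR_n = 0.90 × 50 × 2.6172 = 117.8 kips.
Governing: min(76.6, 201.1, 117.8) = 76.6 kips → weld metal.

76.6 kips (weld metal governs)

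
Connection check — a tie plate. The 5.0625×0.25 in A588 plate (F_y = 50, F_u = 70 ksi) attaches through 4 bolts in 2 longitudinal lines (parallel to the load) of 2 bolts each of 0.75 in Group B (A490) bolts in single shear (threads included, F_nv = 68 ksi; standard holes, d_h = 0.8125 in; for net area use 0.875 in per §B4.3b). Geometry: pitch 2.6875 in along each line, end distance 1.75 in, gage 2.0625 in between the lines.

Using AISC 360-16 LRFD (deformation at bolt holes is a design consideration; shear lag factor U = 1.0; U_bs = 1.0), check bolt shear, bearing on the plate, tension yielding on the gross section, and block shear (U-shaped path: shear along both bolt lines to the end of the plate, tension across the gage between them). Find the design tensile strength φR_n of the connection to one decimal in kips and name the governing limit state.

Bolt shear: A_b = π(0.75)²/4 = 0.44179 in². φR_n = 0.75 × 68 × 0.44179 × 4 × 1 = 90.1 kips.
Bearing (0.25 in plate, F_u = 70 ksi): end bolts L_c = 1.75 − 0.8125/2 = 1.34375, R_n = min(1.2×1.34375×0.25×70, 2.4×0.75×0.25×70) = 28.219 kips/bolt; interior L_c = 2.6875 − 0.8125 = 1.875, R_n = 31.5 kips/bolt. φR_n = 0.75 × (2×28.219 + 2×31.5) = 89.6 kips.
Tension yield (gross): A_g = 5.0625×0.25 = 1.2656 in². φR_n = 0.90 × 50 × 1.2656 = 57.0 kips.
Block shear: shear path 2×[1.75+1×2.6875] = 2×4.4375 in, A_gv = 2.2188, A_nv = 2×(4.4375 − 1.5×0.875)×0.25 = 1.5625 in²; tension across gage: (2.0625 − 1×0.875)×0.25 = 0.29688 in². R_n = min(0.6×70×1.5625, 0.6×50×2.2188) + 1.0×70×0.29688 = min(65.625, 66.564) + 20.782 = 86.407 kips. φR_n = 0.75 × 86.407 = 64.8 kips.
Governing: min(90.1, 89.6, 57.0, 64.8) = 57.0 kips → gross-section yield.

57.0 kips (gross-section yield governs)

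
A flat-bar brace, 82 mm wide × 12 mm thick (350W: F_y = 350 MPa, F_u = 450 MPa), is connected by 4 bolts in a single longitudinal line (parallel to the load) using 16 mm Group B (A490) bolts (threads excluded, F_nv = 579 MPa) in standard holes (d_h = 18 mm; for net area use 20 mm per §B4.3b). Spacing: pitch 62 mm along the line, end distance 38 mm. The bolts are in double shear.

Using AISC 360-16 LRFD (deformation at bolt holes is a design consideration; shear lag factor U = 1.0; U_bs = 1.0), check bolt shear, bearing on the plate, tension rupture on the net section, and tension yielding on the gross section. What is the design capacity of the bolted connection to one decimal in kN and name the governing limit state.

Bolt shear: A_b = π(16)²/4 = 201.06 mm². φR_n = 0.75 × 579 × 201.06 × 4 × 2 = 698.5 kN.
Bearing (12 mm plate, F_u = 450 MPa): end bolts L_c = 38 − 18/2 = 29, R_n = min(1.2×29×12×450, 2.4×16×12×450) = 187.92 kN/bolt; interior L_c = 62 − 18 = 44, R_n = 207.36 kN/bolt. φR_n = 0.75 × (1×187.92 + 3×207.36) = 607.5 kN.
Tension rupture (net): A_n = (82 − 1×20)×12 = 744 mm² (U = 1.0, A_e = A_n). φR_n = 0.75 × 450 × 744 = 251.1 kN.
Tension yield (gross): A_g = 82×12 = 984 mm². φR_n = 0.90 × 350 × 984 = 310.0 kN.
Governing: min(698.5, 607.5, 251.1, 310.0) = 251.1 kN → net-section rupture.

251.1 kN (net-section rupture governs)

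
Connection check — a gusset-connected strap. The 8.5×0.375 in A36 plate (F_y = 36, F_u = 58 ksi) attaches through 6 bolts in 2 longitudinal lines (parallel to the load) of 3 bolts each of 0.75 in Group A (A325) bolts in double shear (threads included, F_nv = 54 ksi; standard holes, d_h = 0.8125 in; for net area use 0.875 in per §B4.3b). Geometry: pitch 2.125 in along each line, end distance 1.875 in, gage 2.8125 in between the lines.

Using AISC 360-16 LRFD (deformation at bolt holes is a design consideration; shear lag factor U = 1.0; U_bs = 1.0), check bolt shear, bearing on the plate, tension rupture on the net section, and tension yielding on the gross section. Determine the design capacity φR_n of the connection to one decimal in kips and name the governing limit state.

103.3 kips (gross-section yield governs)

Bolt shear: A_b = π(0.75)²/4 = 0.44179 in². φR_n = 0.75 × 54 × 0.44179 × 6 × 2 = 214.7 kips.
Bearing (0.375 in plate, F_u = 58 ksi): end bolts L_c = 1.875 − 0.8125/2 = 1.46875, R_n = min(1.2×1.46875×0.375×58, 2.4×0.75×0.375×58) = 38.334 kips/bolt; interior L_c = 2.125 − 0.8125 = 1.3125, R_n = 34.256 kips/bolt. φR_n = 0.75 × (2×38.334 + 4×34.256) = 160.3 kips.
Tension rupture (net): A_n = (8.5 − 2×0.875)×0.375 = 2.5313 in² (U = 1.0, A_e = A_n). φR_n = 0.75 × 58 × 2.5313 = 110.1 kips.
Tension yield (gross): A_g = 8.5×0.375 = 3.1875 in². φR_n = 0.90 × 36 × 3.1875 = 103.3 kips.
Governing: min(214.7, 160.3, 110.1, 103.3) = 103.3 kips → gross-section yield.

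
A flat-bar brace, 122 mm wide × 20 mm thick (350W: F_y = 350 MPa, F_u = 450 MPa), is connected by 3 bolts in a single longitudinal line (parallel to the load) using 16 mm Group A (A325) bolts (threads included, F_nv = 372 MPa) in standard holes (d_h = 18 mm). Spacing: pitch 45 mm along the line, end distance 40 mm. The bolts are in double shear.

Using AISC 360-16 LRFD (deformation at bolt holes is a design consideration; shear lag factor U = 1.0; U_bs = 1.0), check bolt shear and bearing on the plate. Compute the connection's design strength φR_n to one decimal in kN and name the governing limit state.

Bolt shear: A_b = π(16)²/4 = 201.06 mm². φR_n = 0.75 × 372 × 201.06 × 3 × 2 = 336.6 kN.
Bearing (20 mm plate, F_u = 450 MPa): end bolts L_c = 40 − 18/2 = 31, R_n = min(1.2×31×20×450, 2.4×16×20×450) = 334.8 kN/bolt; interior L_c = 45 − 18 = 27, R_n = 291.6 kN/bolt. φR_n = 0.75 × (1×334.8 + 2×291.6) = 688.5 kN.
Governing: min(336.6, 688.5) = 336.6 kN → bolt shear.

336.6 kN (bolt shear governs)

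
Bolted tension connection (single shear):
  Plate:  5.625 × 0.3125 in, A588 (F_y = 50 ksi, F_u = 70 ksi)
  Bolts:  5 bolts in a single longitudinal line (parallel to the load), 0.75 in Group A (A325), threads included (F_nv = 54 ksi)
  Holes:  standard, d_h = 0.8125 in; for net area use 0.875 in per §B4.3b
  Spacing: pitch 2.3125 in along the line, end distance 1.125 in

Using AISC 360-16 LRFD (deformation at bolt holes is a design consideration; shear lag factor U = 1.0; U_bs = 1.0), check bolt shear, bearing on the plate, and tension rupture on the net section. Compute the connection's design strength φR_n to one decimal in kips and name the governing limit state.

77.9 kips (net-section rupture governs)

Bolt shear: A_b = π(0.75)²/4 = 0.44179 in². φR_n = 0.75 × 54 × 0.44179 × 5 × 1 = 89.5 kips.
Bearing (0.3125 in plate, F_u = 70 ksi): end bolts L_c = 1.125 − 0.8125/2 = 0.71875, R_n = min(1.2×0.71875×0.3125×70, 2.4×0.75×0.3125×70) = 18.867 kips/bolt; interior L_c = 2.3125 − 0.8125 = 1.5, R_n = 39.375 kips/bolt. φR_n = 0.75 × (1×18.867 + 4×39.375) = 132.3 kips.
Tension rupture (net): A_n = (5.625 − 1×0.875)×0.3125 = 1.4844 in² (U = 1.0, A_e = A_n). φR_n = 0.75 × 70 × 1.4844 = 77.9 kips.
Governing: min(89.5, 132.3, 77.9) = 77.9 kips → net-section rupture.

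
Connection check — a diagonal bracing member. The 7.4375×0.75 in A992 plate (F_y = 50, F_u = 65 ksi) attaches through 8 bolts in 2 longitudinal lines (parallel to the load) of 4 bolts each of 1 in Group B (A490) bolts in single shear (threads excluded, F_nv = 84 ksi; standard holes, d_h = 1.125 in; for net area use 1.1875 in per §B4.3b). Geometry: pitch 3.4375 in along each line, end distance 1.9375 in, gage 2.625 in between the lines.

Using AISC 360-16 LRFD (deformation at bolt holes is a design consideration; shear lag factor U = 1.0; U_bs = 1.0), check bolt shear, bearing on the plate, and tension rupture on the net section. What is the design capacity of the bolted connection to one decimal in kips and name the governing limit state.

185.1 kips (net-section rupture governs)

Bolt shear: A_b = π(1)²/4 = 0.7854 in². φR_n = 0.75 × 84 × 0.7854 × 8 × 1 = 395.8 kips.
Bearing (0.75 in plate, F_u = 65 ksi): end bolts L_c = 1.9375 − 1.125/2 = 1.375, R_n = min(1.2×1.375×0.75×65, 2.4×1×0.75×65) = 80.438 kips/bolt; interior L_c = 3.4375 − 1.125 = 2.3125, R_n = 117 kips/bolt. φR_n = 0.75 × (2×80.438 + 6×117) = 647.2 kips.
Tension rupture (net): A_n = (7.4375 − 2×1.1875)×0.75 = 3.7969 in² (U = 1.0, A_e = A_n). φR_n = 0.75 × 65 × 3.7969 = 185.1 kips.
Governing: min(395.8, 647.2, 185.1) = 185.1 kips → net-section rupture.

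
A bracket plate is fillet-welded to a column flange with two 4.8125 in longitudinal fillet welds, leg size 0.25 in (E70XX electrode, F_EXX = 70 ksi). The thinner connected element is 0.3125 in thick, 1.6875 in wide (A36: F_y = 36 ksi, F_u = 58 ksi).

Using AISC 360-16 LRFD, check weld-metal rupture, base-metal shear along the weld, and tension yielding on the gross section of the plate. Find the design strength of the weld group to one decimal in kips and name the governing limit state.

Weld metal: throat = 0.707×0.25 = 0.17675 in, L = 2×4.8125 = 9.625 in. φR_n = 0.75 × 0.6 × 70 × 0.17675 × 9.625 = 53.6 kips.
Base metal shear (0.3125 in plate): yield φR_n = 1.0×0.6×36×0.3125×9.625 = 65.0 kips; rupture φR_n = 0.75×0.6×58×0.3125×9.625 = 78.5 kips; take 65.0 kips (yield).
Tension yield (gross): A_g = 1.6875×0.3125 = 0.52734 in². φR_n = 0.90 × 36 × 0.52734 = 17.1 kips.
Governing: min(53.6, 65.0, 17.1) = 17.1 kips → gross-section yield.

17.1 kips (gross-section yield governs)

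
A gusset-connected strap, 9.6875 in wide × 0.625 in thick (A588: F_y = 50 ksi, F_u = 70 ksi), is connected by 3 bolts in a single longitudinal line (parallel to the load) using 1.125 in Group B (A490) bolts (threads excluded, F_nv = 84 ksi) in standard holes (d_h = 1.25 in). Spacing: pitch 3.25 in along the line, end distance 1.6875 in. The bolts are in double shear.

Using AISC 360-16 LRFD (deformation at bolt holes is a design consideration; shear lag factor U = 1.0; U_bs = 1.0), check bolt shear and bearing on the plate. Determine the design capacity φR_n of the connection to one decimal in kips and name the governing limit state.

199.3 kips (bearing governs)

Bolt shear: A_b = π(1.125)²/4 = 0.99402 in². φR_n = 0.75 × 84 × 0.99402 × 3 × 2 = 375.7 kips.
Bearing (0.625 in plate, F_u = 70 ksi): end bolts L_c = 1.6875 − 1.25/2 = 1.0625, R_n = min(1.2×1.0625×0.625×70, 2.4×1.125×0.625×70) = 55.781 kips/bolt; interior L_c = 3.25 − 1.25 = 2, R_n = 105 kips/bolt. φR_n = 0.75 × (1×55.781 + 2×105) = 199.3 kips.
Governing: min(375.7, 199.3) = 199.3 kips → bearing.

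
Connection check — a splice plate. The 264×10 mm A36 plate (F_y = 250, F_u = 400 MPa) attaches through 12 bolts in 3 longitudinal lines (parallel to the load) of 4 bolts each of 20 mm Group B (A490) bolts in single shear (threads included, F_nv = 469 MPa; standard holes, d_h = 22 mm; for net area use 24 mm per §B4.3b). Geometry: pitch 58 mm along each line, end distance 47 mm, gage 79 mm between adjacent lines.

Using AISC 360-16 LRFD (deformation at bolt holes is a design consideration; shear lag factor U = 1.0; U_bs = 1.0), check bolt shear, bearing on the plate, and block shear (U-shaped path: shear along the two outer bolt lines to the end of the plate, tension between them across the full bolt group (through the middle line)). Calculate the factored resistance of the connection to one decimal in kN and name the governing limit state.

Bolt shear: A_b = π(20)²/4 = 314.16 mm². φR_n = 0.75 × 469 × 314.16 × 12 × 1 = 1326.1 kN.
Bearing (10 mm plate, F_u = 400 MPa): end bolts L_c = 47 − 22/2 = 36, R_n = min(1.2×36×10×400, 2.4×20×10×400) = 172.8 kN/bolt; interior L_c = 58 − 22 = 36, R_n = 172.8 kN/bolt. φR_n = 0.75 × (3×172.8 + 9×172.8) = 1555.2 kN.
Block shear: shear path 2×[47+3×58] = 2×221 mm, A_gv = 4420, A_nv = 2×(221 − 3.5×24)×10 = 2740 mm²; tension across gage: (158 − 2×24)×10 = 1100 mm². R_n = min(0.6×400×2740, 0.6×250×4420) + 1.0×400×1100 = min(657.6, 663) + 440 = 1097.6 kN. φR_n = 0.75 × 1097.6 = 823.2 kN.
Governing: min(1326.1, 1555.2, 823.2) = 823.2 kN → block shear.

823.2 kN (block shear governs)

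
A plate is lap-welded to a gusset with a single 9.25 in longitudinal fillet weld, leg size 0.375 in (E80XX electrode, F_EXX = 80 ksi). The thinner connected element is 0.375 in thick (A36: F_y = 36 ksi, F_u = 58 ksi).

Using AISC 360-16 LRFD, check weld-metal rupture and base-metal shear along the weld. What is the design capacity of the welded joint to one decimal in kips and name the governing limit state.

Weld metal: throat = 0.707×0.375 = 0.26513 in, L = 9.25 in. φR_n = 0.75 × 0.6 × 80 × 0.26513 × 9.25 = 88.3 kips.
Base metal shear (0.375 in plate): yield φR_n = 1.0×0.6×36×0.375×9.25 = 74.9 kips; rupture φR_n = 0.75×0.6×58×0.375×9.25 = 90.5 kips; take 74.9 kips (yield).
Governing: min(88.3, 74.9) = 74.9 kips → base-metal shear.

74.9 kips (base-metal shear governs)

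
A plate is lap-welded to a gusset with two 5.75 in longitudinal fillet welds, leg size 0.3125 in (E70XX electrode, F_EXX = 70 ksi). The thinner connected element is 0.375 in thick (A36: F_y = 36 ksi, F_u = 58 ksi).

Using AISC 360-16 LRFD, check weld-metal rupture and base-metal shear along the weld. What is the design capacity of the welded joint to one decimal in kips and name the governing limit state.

Weld metal: throat = 0.707×0.3125 = 0.22094 in, L = 2×5.75 = 11.5 in. φR_n = 0.75 × 0.6 × 70 × 0.22094 × 11.5 = 80.0 kips.
Base metal shear (0.375 in plate): yield φR_n = 1.0×0.6×36×0.375×11.5 = 93.2 kips; rupture φR_n = 0.75×0.6×58×0.375×11.5 = 112.6 kips; take 93.2 kips (yield).
Governing: min(80.0, 93.2) = 80.0 kips → weld metal.

80.0 kips (weld metal governs)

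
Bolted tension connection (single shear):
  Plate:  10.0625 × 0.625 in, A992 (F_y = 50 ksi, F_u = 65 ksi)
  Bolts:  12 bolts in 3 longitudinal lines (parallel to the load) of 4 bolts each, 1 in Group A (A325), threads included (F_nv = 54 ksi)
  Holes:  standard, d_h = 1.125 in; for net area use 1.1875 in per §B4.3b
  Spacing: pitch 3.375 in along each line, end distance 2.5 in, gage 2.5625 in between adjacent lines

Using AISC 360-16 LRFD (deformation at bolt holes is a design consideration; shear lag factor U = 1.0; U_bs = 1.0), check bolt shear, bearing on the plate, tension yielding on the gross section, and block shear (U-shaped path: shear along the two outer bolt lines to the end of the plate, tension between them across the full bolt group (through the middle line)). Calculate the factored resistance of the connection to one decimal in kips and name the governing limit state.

283.0 kips (gross-section yield governs)

Bolt shear: A_b = π(1)²/4 = 0.7854 in². φR_n = 0.75 × 54 × 0.7854 × 12 × 1 = 381.7 kips.
Bearing (0.625 in plate, F_u = 65 ksi): end bolts L_c = 2.5 − 1.125/2 = 1.9375, R_n = min(1.2×1.9375×0.625×65, 2.4×1×0.625×65) = 94.453 kips/bolt; interior L_c = 3.375 − 1.125 = 2.25, R_n = 97.5 kips/bolt. φR_n = 0.75 × (3×94.453 + 9×97.5) = 870.6 kips.
Tension yield (gross): A_g = 10.0625×0.625 = 6.2891 in². φR_n = 0.90 × 50 × 6.2891 = 283.0 kips.
Block shear: shear path 2×[2.5+3×3.375] = 2×12.625 in, A_gv = 15.781, A_nv = 2×(12.625 − 3.5×1.1875)×0.625 = 10.586 in²; tension across gage: (5.125 − 2×1.1875)×0.625 = 1.7188 in². R_n = min(0.6×65×10.586, 0.6×50×15.781) + 1.0×65×1.7188 = min(412.85, 473.43) + 111.72 = 524.57 kips. φR_n = 0.75 × 524.57 = 393.4 kips.
Governing: min(381.7, 870.6, 283.0, 393.4) = 283.0 kips → gross-section yield.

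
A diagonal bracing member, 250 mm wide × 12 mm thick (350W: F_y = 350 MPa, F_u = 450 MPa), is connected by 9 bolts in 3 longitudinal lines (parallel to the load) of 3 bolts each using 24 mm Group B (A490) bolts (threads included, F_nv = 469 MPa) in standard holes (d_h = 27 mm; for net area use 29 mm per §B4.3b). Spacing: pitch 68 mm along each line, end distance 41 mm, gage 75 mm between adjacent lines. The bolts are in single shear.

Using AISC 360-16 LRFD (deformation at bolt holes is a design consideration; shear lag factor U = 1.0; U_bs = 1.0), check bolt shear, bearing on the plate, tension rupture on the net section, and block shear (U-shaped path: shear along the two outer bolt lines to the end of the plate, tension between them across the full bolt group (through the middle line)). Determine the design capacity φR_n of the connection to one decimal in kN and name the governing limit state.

Bolt shear: A_b = π(24)²/4 = 452.39 mm². φR_n = 0.75 × 469 × 452.39 × 9 × 1 = 1432.2 kN.
Bearing (12 mm plate, F_u = 450 MPa): end bolts L_c = 41 − 27/2 = 27.5, R_n = min(1.2×27.5×12×450, 2.4×24×12×450) = 178.2 kN/bolt; interior L_c = 68 − 27 = 41, R_n = 265.68 kN/bolt. φR_n = 0.75 × (3×178.2 + 6×265.68) = 1596.5 kN.
Tension rupture (net): A_n = (250 − 3×29)×12 = 1956 mm² (U = 1.0, A_e = A_n). φR_n = 0.75 × 450 × 1956 = 660.2 kN.
Block shear: shear path 2×[41+2×68] = 2×177 mm, A_gv = 4248, A_nv = 2×(177 − 2.5×29)×12 = 2508 mm²; tension across gage: (150 − 2×29)×12 = 1104 mm². R_n = min(0.6×450×2508, 0.6×350×4248) + 1.0×450×1104 = min(677.16, 892.08) + 496.8 = 1174 kN. φR_n = 0.75 × 1174 = 880.5 kN.
Governing: min(1432.2, 1596.5, 660.2, 880.5) = 660.2 kN → net-section rupture.

660.2 kN (net-section rupture governs)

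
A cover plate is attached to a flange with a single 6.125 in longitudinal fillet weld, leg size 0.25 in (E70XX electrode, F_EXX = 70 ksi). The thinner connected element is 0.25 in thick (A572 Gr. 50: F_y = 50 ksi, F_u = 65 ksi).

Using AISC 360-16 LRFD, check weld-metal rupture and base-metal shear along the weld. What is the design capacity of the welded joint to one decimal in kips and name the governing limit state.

34.1 kips (weld metal governs)

Weld metal: throat = 0.707×0.25 = 0.17675 in, L = 6.125 in. φR_n = 0.75 × 0.6 × 70 × 0.17675 × 6.125 = 34.1 kips.
Base metal shear (0.25 in plate): yield φR_n = 1.0×0.6×50×0.25×6.125 = 45.9 kips; rupture φR_n = 0.75×0.6×65×0.25×6.125 = 44.8 kips; take 44.8 kips (rupture).
Governing: min(34.1, 44.8) = 34.1 kips → weld metal.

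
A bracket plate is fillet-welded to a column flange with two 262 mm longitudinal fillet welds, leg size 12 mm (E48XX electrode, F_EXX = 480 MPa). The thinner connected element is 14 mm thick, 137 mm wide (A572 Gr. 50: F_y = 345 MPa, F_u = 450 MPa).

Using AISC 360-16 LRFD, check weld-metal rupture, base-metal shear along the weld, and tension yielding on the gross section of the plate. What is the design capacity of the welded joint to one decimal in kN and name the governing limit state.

595.5 kN (gross-section yield governs)

Weld metal: throat = 0.707×12 = 8.484 mm, L = 2×262 = 524 mm. φR_n = 0.75 × 0.6 × 480 × 8.484 × 524 = 960.3 kN.
Base metal shear (14 mm plate): yield φR_n = 1.0×0.6×345×14×524 = 1518.6 kN; rupture φR_n = 0.75×0.6×450×14×524 = 1485.5 kN; take 1485.5 kN (rupture).
Tension yield (gross): A_g = 137×14 = 1918 mm². φR_n = 0.90 × 345 × 1918 = 595.5 kN.
Governing: min(960.3, 1485.5, 595.5) = 595.5 kN → gross-section yield.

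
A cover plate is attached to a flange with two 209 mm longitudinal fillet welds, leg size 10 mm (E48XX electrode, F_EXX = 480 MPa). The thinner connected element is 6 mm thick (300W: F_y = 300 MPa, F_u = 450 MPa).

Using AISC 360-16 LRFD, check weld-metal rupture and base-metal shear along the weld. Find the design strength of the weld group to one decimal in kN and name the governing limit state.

Weld metal: throat = 0.707×10 = 7.07 mm, L = 2×209 = 418 mm. φR_n = 0.75 × 0.6 × 480 × 7.07 × 418 = 638.3 kN.
Base metal shear (6 mm plate): yield φR_n = 1.0×0.6×300×6×418 = 451.4 kN; rupture φR_n = 0.75×0.6×450×6×418 = 507.9 kN; take 451.4 kN (yield).
Governing: min(638.3, 451.4) = 451.4 kN → base-metal shear.

451.4 kN (base-metal shear governs)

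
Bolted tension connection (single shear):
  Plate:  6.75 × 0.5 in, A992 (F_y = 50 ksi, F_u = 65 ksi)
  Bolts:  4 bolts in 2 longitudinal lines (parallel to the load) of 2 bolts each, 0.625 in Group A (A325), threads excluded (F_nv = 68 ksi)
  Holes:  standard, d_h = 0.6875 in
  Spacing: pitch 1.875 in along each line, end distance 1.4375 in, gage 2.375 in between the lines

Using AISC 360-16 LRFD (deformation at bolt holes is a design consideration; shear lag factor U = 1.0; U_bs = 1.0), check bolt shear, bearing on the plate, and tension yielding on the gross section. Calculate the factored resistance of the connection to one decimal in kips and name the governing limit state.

62.6 kips (bolt shear governs)

Bolt shear: A_b = π(0.625)²/4 = 0.3068 in². φR_n = 0.75 × 68 × 0.3068 × 4 × 1 = 62.6 kips.
Bearing (0.5 in plate, F_u = 65 ksi): end bolts L_c = 1.4375 − 0.6875/2 = 1.09375, R_n = min(1.2×1.09375×0.5×65, 2.4×0.625×0.5×65) = 42.656 kips/bolt; interior L_c = 1.875 − 0.6875 = 1.1875, R_n = 46.313 kips/bolt. φR_n = 0.75 × (2×42.656 + 2×46.313) = 133.5 kips.
Tension yield (gross): A_g = 6.75×0.5 = 3.375 in². φR_n = 0.90 × 50 × 3.375 = 151.9 kips.
Governing: min(62.6, 133.5, 151.9) = 62.6 kips → bolt shear.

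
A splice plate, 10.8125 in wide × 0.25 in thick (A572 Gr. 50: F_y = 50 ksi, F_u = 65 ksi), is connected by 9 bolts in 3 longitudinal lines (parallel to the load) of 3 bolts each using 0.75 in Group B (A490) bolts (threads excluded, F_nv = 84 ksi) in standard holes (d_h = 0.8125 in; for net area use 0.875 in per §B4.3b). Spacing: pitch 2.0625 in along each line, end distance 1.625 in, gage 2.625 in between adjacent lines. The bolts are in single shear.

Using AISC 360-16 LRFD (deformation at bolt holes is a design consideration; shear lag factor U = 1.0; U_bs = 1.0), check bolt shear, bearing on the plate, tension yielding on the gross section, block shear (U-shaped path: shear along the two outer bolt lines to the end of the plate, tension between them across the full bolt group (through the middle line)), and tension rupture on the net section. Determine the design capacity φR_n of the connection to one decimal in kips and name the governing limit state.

Bolt shear: A_b = π(0.75)²/4 = 0.44179 in². φR_n = 0.75 × 84 × 0.44179 × 9 × 1 = 250.5 kips.
Bearing (0.25 in plate, F_u = 65 ksi): end bolts L_c = 1.625 − 0.8125/2 = 1.21875, R_n = min(1.2×1.21875×0.25×65, 2.4×0.75×0.25×65) = 23.766 kips/bolt; interior L_c = 2.0625 − 0.8125 = 1.25, R_n = 24.375 kips/bolt. φR_n = 0.75 × (3×23.766 + 6×24.375) = 163.2 kips.
Tension yield (gross): A_g = 10.8125×0.25 = 2.7031 in². φR_n = 0.90 × 50 × 2.7031 = 121.6 kips.
Block shear: shear path 2×[1.625+2×2.0625] = 2×5.75 in, A_gv = 2.875, A_nv = 2×(5.75 − 2.5×0.875)×0.25 = 1.7813 in²; tension across gage: (5.25 − 2×0.875)×0.25 = 0.875 in². R_n = min(0.6×65×1.7813, 0.6×50×2.875) + 1.0×65×0.875 = min(69.471, 86.25) + 56.875 = 126.35 kips. φR_n = 0.75 × 126.35 = 94.8 kips.
Tension rupture (net): A_n = (10.8125 − 3×0.875)×0.25 = 2.0469 in² (U = 1.0, A_e = A_n). φR_n = 0.75 × 65 × 2.0469 = 99.8 kips.
Governing: min(250.5, 163.2, 121.6, 94.8, 99.8) = 94.8 kips → block shear.

94.8 kips (block shear governs)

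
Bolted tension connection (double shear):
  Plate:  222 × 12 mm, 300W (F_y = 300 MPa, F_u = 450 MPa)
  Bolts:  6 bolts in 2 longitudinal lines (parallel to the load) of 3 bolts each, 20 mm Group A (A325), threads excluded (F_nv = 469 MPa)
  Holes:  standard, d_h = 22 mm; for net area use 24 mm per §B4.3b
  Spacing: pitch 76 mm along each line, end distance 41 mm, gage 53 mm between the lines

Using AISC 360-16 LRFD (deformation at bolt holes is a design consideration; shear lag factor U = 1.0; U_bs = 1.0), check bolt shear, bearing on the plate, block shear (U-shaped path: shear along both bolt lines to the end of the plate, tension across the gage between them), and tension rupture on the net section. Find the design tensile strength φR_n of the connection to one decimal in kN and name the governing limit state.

704.7 kN (net-section rupture governs)

Bolt shear: A_b = π(20)²/4 = 314.16 mm². φR_n = 0.75 × 469 × 314.16 × 6 × 2 = 1326.1 kN.
Bearing (12 mm plate, F_u = 450 MPa): end bolts L_c = 41 − 22/2 = 30, R_n = min(1.2×30×12×450, 2.4×20×12×450) = 194.4 kN/bolt; interior L_c = 76 − 22 = 54, R_n = 259.2 kN/bolt. φR_n = 0.75 × (2×194.4 + 4×259.2) = 1069.2 kN.
Block shear: shear path 2×[41+2×76] = 2×193 mm, A_gv = 4632, A_nv = 2×(193 − 2.5×24)×12 = 3192 mm²; tension across gage: (53 − 1×24)×12 = 348 mm². R_n = min(0.6×450×3192, 0.6×300×4632) + 1.0×450×348 = min(861.84, 833.76) + 156.6 = 990.36 kN. φR_n = 0.75 × 990.36 = 742.8 kN.
Tension rupture (net): A_n = (222 − 2×24)×12 = 2088 mm² (U = 1.0, A_e = A_n). φR_n = 0.75 × 450 × 2088 = 704.7 kN.
Governing: min(1326.1, 1069.2, 742.8, 704.7) = 704.7 kN → net-section rupture.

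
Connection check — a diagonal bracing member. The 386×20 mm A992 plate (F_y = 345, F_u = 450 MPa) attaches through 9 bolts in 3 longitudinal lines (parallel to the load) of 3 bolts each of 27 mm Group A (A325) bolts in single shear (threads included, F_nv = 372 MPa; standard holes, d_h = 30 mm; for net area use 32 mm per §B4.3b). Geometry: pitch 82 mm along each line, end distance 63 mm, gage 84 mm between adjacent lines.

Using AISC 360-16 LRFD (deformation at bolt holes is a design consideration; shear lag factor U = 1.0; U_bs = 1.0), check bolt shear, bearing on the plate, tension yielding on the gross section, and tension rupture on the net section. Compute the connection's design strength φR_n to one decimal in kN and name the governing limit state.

1437.7 kN (bolt shear governs)

Bolt shear: A_b = π(27)²/4 = 572.56 mm². φR_n = 0.75 × 372 × 572.56 × 9 × 1 = 1437.7 kN.
Bearing (20 mm plate, F_u = 450 MPa): end bolts L_c = 63 − 30/2 = 48, R_n = min(1.2×48×20×450, 2.4×27×20×450) = 518.4 kN/bolt; interior L_c = 82 − 30 = 52, R_n = 561.6 kN/bolt. φR_n = 0.75 × (3×518.4 + 6×561.6) = 3693.6 kN.
Tension yield (gross): A_g = 386×20 = 7720 mm². φR_n = 0.90 × 345 × 7720 = 2397.1 kN.
Tension rupture (net): A_n = (386 − 3×32)×20 = 5800 mm² (U = 1.0, A_e = A_n). φR_n = 0.75 × 450 × 5800 = 1957.5 kN.
Governing: min(1437.7, 3693.6, 2397.1, 1957.5) = 1437.7 kN → bolt shear.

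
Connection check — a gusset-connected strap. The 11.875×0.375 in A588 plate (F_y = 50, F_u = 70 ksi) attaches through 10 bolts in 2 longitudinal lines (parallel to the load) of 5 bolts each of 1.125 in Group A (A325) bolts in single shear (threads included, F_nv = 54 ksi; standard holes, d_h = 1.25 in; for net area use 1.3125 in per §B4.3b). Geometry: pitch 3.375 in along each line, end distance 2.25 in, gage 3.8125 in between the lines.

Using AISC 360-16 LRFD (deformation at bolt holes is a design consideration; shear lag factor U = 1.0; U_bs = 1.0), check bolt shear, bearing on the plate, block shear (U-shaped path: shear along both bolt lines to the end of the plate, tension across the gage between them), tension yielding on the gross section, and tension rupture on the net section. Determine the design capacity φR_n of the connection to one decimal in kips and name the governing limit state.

Bolt shear: A_b = π(1.125)²/4 = 0.99402 in². φR_n = 0.75 × 54 × 0.99402 × 10 × 1 = 402.6 kips.
Bearing (0.375 in plate, F_u = 70 ksi): end bolts L_c = 2.25 − 1.25/2 = 1.625, R_n = min(1.2×1.625×0.375×70, 2.4×1.125×0.375×70) = 51.188 kips/bolt; interior L_c = 3.375 − 1.25 = 2.125, R_n = 66.938 kips/bolt. φR_n = 0.75 × (2×51.188 + 8×66.938) = 478.4 kips.
Block shear: shear path 2×[2.25+4×3.375] = 2×15.75 in, A_gv = 11.813, A_nv = 2×(15.75 − 4.5×1.3125)×0.375 = 7.3828 in²; tension across gage: (3.8125 − 1×1.3125)×0.375 = 0.9375 in². R_n = min(0.6×70×7.3828, 0.6×50×11.813) + 1.0×70×0.9375 = min(310.08, 354.39) + 65.625 = 375.71 kips. φR_n = 0.75 × 375.71 = 281.8 kips.
Tension yield (gross): A_g = 11.875×0.375 = 4.4531 in². φR_n = 0.90 × 50 × 4.4531 = 200.4 kips.
Tension rupture (net): A_n = (11.875 − 2×1.3125)×0.375 = 3.4688 in² (U = 1.0, A_e = A_n). φR_n = 0.75 × 70 × 3.4688 = 182.1 kips.
Governing: min(402.6, 478.4, 281.8, 200.4, 182.1) = 182.1 kips → net-section rupture.

182.1 kips (net-section rupture governs)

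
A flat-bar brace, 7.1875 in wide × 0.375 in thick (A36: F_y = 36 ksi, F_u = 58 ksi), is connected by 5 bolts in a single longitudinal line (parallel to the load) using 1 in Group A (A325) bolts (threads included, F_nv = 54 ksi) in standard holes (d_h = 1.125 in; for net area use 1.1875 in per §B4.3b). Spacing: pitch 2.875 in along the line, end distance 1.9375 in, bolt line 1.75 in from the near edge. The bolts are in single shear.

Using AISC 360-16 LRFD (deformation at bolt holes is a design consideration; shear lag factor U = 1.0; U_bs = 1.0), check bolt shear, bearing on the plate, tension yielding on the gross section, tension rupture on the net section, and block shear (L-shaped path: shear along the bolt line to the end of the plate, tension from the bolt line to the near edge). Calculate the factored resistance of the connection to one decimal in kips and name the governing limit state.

Bolt shear: A_b = π(1)²/4 = 0.7854 in². φR_n = 0.75 × 54 × 0.7854 × 5 × 1 = 159.0 kips.
Bearing (0.375 in plate, F_u = 58 ksi): end bolts L_c = 1.9375 − 1.125/2 = 1.375, R_n = min(1.2×1.375×0.375×58, 2.4×1×0.375×58) = 35.888 kips/bolt; interior L_c = 2.875 − 1.125 = 1.75, R_n = 45.675 kips/bolt. φR_n = 0.75 × (1×35.888 + 4×45.675) = 163.9 kips.
Tension yield (gross): A_g = 7.1875×0.375 = 2.6953 in². φR_n = 0.90 × 36 × 2.6953 = 87.3 kips.
Tension rupture (net): A_n = (7.1875 − 1×1.1875)×0.375 = 2.25 in² (U = 1.0, A_e = A_n). φR_n = 0.75 × 58 × 2.25 = 97.9 kips.
Block shear: shear path 1×[1.9375+4×2.875] = 1×13.4375 in, A_gv = 5.0391, A_nv = 1×(13.4375 − 4.5×1.1875)×0.375 = 3.0352 in²; tension to near edge: (1.75 − 0.5×1.1875)×0.375 = 0.43359 in². R_n = min(0.6×58×3.0352, 0.6×36×5.0391) + 1.0×58×0.43359 = min(105.62, 108.84) + 25.148 = 130.77 kips. φR_n = 0.75 × 130.77 = 98.1 kips.
Governing: min(159.0, 163.9, 87.3, 97.9, 98.1) = 87.3 kips → gross-section yield.

87.3 kips (gross-section yield governs)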